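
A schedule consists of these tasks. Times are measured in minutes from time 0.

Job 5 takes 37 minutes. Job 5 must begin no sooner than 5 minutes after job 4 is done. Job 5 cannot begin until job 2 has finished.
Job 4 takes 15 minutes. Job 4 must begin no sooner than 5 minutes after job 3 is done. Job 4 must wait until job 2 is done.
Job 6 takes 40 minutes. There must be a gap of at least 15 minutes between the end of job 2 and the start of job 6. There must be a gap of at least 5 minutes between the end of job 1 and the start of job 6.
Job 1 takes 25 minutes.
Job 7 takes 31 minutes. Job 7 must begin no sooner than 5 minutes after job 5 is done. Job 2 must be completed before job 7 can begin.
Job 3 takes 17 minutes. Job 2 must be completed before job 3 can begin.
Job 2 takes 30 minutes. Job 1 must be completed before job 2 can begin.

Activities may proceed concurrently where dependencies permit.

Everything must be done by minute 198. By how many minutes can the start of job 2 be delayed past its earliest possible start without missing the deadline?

Job 1 has no prerequisites, so it starts at minute 0 and finishes at minute 25.
Job 2 waits on job 1 (finishes minute 25), so it starts at minute 25 and finishes at 25 + 30 = minute 55.

Working backward from the deadline:
To finish by minute 198, job 7 (duration 31) must start no later than minute 167.
Job 5 must finish before job 7 (must start by minute 167, minus 5-minute gap → minute 162). With a 37-minute duration, job 5 must start by 162 − 37 = minute 125.
Since job 5 (must start by minute 125, minus 5-minute gap → minute 120) depends on it, job 4 must finish by minute 120. Backing off its 15-minute duration gives a latest start of minute 105.
Job 3 must finish before job 4 (must start by minute 105, minus 5-minute gap → minute 100). With a 17-minute duration, job 3 must start by 100 − 17 = minute 83.
Job 6 must finish by minute 198; it takes 40 minutes, so it must start by 198 − 40 = minute 158.
Job 2 must finish in time for job 3 (must start by minute 83); job 4 (must start by minute 105); job 5 (must start by minute 125); job 6 (must start by minute 158, minus 15-minute gap → minute 143); job 7 (must start by minute 167). The tightest is minute 83, so job 2 must start by 83 − 30 = minute 53.
So job 2 can start as early as minute 25 and as late as minute 53, giving 53 − 25 = 28 minutes of slack.

28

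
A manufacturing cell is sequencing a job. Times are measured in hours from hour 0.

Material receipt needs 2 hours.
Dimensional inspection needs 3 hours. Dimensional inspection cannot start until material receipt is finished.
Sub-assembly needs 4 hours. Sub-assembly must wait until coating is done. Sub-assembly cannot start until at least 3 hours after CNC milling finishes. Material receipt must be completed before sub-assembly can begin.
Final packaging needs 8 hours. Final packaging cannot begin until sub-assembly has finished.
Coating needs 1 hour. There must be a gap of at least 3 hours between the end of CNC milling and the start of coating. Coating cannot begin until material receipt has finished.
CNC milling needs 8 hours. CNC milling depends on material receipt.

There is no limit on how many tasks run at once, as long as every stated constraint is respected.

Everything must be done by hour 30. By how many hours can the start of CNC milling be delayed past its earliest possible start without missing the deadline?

Material receipt can start immediately at hour 0; it finishes at hour 2.
After material receipt (finishes hour 2), CNC milling can start at hour 2 and finishes at hour 10.

Working backward from the deadline:
Final packaging must finish by hour 30; it takes 8 hours, so it must start by 30 − 8 = hour 22.
Since final packaging (must start by hour 22) depends on it, sub-assembly must finish by hour 22. Backing off its 4-hour duration gives a latest start of hour 18.
Coating feeds into sub-assembly (must start by hour 18); so coating must finish by hour 18 and therefore start by hour 17.
For CNC milling: coating (must start by hour 17, minus 3-hour gap → hour 14); sub-assembly (must start by hour 18, minus 3-hour gap → hour 15). The most restrictive is hour 14; with an 8-hour duration, CNC milling must start by hour 6.
So CNC milling can start as early as hour 2 and as late as hour 6, giving 6 − 2 = 4 hours of slack.

4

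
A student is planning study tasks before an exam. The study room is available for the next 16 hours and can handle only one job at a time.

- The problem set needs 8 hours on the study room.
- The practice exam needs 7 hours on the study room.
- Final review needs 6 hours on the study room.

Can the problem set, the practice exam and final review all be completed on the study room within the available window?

No

Running back to back, the jobs need 8 + 7 + 6 = 21 hours on the study room.
Since 21 > 16, they cannot all fit.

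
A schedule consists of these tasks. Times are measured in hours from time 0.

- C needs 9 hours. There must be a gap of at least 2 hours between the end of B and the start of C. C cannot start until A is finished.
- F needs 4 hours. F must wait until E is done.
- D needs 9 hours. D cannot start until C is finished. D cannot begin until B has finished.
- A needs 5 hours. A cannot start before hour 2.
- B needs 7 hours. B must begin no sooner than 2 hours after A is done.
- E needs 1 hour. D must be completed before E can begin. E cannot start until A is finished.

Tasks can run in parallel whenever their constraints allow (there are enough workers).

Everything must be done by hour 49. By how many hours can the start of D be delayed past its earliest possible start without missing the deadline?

After its own release at hour 2, A can start at hour 2 and finishes at hour 7.
B waits on A (finishes hour 7, plus 2-hour gap → hour 9), so it starts at hour 9 and finishes at 9 + 7 = hour 16.
C has to wait for B (finishes hour 16, plus 2-hour gap → hour 18); A (finishes hour 7). The latest of these is hour 18, so C runs hour 18 to 18 + 9 = hour 27.
D needs all of C (finishes hour 27); B (finishes hour 16). That puts its earliest start at hour 27; it finishes at 27 + 9 = hour 36.

Working backward from the deadline:
F has no dependents, so it just needs to finish by hour 49. Starting by 49 − 4 = hour 45 achieves that.
Since F (must start by hour 45) depends on it, E must finish by hour 45. Backing off its 1-hour duration gives a latest start of hour 44.
Since E (must start by hour 44) depends on it, D must finish by hour 44. Backing off its 9-hour duration gives a latest start of hour 35.
So D can start as early as hour 27 and as late as hour 35, giving 35 − 27 = 8 hours of slack.

8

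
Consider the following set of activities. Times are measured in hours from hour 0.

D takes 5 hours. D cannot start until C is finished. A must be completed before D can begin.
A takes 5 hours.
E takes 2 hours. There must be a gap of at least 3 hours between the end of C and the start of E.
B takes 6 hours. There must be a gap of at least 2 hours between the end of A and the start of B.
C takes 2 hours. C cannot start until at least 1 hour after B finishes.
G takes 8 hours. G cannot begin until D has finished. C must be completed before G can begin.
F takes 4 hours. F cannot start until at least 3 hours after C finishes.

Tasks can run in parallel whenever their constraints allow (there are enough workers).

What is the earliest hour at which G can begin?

21

A has no prerequisites, so it starts at hour 0 and finishes at hour 5.
B cannot begin until A (finishes hour 5, plus 2-hour gap → hour 7). It runs from hour 7 to 7 + 6 = hour 13.
After B (finishes hour 13, plus 1-hour gap → hour 14), C can start at hour 14 and finishes at hour 16.
D has to wait for C (finishes hour 16); A (finishes hour 5). The latest of these is hour 16, so D runs hour 16 to 16 + 5 = hour 21.
G waits on D (finishes hour 21); C (finishes hour 16). The latest of these is hour 21, which is the earliest G can start.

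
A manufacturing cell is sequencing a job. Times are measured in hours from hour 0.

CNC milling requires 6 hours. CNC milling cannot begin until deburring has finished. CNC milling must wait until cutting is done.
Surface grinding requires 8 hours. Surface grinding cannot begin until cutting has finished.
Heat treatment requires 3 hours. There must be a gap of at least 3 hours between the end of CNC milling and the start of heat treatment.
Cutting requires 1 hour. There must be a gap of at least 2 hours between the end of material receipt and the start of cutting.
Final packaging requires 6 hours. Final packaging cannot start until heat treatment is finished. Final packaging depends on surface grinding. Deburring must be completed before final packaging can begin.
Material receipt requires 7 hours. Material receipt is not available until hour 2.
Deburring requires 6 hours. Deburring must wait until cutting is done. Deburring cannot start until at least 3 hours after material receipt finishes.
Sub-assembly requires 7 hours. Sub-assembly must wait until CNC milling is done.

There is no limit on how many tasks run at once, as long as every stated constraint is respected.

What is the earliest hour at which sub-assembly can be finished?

Material receipt cannot begin until its own release at hour 2. It runs from hour 2 to 2 + 7 = hour 9.
Cutting waits on material receipt (finishes hour 9, plus 2-hour gap → hour 11), so it starts at hour 11 and finishes at 11 + 1 = hour 12.
Deburring cannot start until cutting (finishes hour 12); material receipt (finishes hour 9, plus 3-hour gap → hour 12). The controlling bound is hour 12, so deburring finishes at 12 + 6 = hour 18.
CNC milling has to wait for deburring (finishes hour 18); cutting (finishes hour 12). The latest of these is hour 18, so CNC milling runs hour 18 to 18 + 6 = hour 24.
Sub-assembly cannot begin until CNC milling (finishes hour 24). It runs from hour 24 to 24 + 7 = hour 31.

31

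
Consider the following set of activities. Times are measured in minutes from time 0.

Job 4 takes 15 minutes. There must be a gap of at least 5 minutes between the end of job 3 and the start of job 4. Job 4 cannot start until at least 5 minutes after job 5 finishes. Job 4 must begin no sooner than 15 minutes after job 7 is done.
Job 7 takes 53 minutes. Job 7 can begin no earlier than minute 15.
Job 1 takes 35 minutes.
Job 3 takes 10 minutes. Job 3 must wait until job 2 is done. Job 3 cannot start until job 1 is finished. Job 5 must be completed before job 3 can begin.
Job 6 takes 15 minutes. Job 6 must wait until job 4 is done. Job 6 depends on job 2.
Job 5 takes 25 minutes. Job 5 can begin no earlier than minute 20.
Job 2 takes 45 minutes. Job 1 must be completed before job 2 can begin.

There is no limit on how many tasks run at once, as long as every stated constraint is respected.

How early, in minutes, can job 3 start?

80

Job 5 cannot begin until its own release at minute 20. It runs from minute 20 to 20 + 25 = minute 45.
Nothing blocks job 1, so it runs from minute 0 to minute 35.
Job 2 waits on job 1 (finishes minute 35), so it starts at minute 35 and finishes at 35 + 45 = minute 80.
Job 3 waits on job 2 (finishes minute 80); job 1 (finishes minute 35); job 5 (finishes minute 45). The latest of these is minute 80, which is the earliest job 3 can start.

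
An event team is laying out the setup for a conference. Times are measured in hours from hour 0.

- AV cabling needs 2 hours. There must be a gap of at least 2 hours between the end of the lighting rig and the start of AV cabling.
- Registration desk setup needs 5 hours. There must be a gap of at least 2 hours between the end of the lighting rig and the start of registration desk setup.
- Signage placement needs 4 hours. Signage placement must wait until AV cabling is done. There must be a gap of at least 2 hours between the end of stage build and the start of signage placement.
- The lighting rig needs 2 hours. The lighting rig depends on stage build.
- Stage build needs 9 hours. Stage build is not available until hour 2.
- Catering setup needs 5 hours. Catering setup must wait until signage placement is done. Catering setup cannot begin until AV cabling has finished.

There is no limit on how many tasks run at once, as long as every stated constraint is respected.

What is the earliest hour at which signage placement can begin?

Stage build cannot begin until its own release at hour 2. It runs from hour 2 to 2 + 9 = hour 11.
The lighting rig waits on stage build (finishes hour 11), so it starts at hour 11 and finishes at 11 + 2 = hour 13.
After the lighting rig (finishes hour 13, plus 2-hour gap → hour 15), AV cabling can start at hour 15 and finishes at hour 17.
Signage placement waits on AV cabling (finishes hour 17); stage build (finishes hour 11, plus 2-hour gap → hour 13). The latest of these is hour 17, which is the earliest signage placement can start.

17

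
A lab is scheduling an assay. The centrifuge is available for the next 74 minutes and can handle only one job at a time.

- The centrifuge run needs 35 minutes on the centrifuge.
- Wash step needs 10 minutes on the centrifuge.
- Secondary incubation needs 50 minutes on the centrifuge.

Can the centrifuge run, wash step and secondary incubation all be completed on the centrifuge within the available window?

Running back to back, the jobs need 35 + 10 + 50 = 95 minutes on the centrifuge.
Since 95 > 74, they cannot all fit.

No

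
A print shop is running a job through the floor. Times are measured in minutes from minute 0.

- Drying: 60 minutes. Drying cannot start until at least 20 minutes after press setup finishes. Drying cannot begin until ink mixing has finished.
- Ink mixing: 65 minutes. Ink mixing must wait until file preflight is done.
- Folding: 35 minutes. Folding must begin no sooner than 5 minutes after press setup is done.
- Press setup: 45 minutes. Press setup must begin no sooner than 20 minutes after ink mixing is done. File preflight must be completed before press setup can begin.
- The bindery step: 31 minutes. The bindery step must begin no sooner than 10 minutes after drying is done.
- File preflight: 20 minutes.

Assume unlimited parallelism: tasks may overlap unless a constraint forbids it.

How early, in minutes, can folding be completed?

190

File preflight has no prerequisites, so it starts at minute 0 and finishes at minute 20.
Ink mixing waits on file preflight (finishes minute 20), so it starts at minute 20 and finishes at 20 + 65 = minute 85.
For press setup: ink mixing (finishes minute 85, plus 20-minute gap → minute 105); file preflight (finishes minute 20). Taking the maximum gives a start of minute 105, and it finishes at 105 + 45 = minute 150.
Folding waits on press setup (finishes minute 150, plus 5-minute gap → minute 155), so it starts at minute 155 and finishes at 155 + 35 = minute 190.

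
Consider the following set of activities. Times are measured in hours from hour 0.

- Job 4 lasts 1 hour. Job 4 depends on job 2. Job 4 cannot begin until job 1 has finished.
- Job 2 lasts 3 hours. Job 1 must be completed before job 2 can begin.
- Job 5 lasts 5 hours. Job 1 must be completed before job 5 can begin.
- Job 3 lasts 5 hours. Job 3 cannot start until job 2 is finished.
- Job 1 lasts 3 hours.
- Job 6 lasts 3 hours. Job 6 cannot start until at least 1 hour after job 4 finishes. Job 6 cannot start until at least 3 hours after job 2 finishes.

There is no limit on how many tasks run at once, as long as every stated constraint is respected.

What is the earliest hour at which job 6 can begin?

Job 1 can start immediately at hour 0; it finishes at hour 3.
Job 2 waits on job 1 (finishes hour 3), so it starts at hour 3 and finishes at 3 + 3 = hour 6.
Job 4 cannot start until job 2 (finishes hour 6); job 1 (finishes hour 3). The controlling bound is hour 6, so job 4 finishes at 6 + 1 = hour 7.
Job 6 waits on job 4 (finishes hour 7, plus 1-hour gap → hour 8); job 2 (finishes hour 6, plus 3-hour gap → hour 9). The latest of these is hour 9, which is the earliest job 6 can start.

9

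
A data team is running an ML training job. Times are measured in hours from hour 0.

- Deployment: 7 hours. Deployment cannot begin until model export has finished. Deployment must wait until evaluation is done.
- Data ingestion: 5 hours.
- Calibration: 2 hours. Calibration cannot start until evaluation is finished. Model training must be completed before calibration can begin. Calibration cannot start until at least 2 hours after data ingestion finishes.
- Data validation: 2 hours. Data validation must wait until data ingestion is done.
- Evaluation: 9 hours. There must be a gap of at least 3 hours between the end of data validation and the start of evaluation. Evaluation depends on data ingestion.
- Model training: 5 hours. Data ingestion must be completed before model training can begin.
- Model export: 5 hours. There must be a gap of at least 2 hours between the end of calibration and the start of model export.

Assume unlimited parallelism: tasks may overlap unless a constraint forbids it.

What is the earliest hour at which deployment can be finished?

Nothing blocks data ingestion, so it runs from hour 0 to hour 5.
Model training cannot begin until data ingestion (finishes hour 5). It runs from hour 5 to 5 + 5 = hour 10.
Data validation cannot begin until data ingestion (finishes hour 5). It runs from hour 5 to 5 + 2 = hour 7.
Evaluation cannot start until data validation (finishes hour 7, plus 3-hour gap → hour 10); data ingestion (finishes hour 5). The controlling bound is hour 10, so evaluation finishes at 10 + 9 = hour 19.
For calibration: evaluation (finishes hour 19); model training (finishes hour 10); data ingestion (finishes hour 5, plus 2-hour gap → hour 7). Taking the maximum gives a start of hour 19, and it finishes at 19 + 2 = hour 21.
After calibration (finishes hour 21, plus 2-hour gap → hour 23), model export can start at hour 23 and finishes at hour 28.
Deployment has to wait for model export (finishes hour 28); evaluation (finishes hour 19). The latest of these is hour 28, so deployment runs hour 28 to 28 + 7 = hour 35.

35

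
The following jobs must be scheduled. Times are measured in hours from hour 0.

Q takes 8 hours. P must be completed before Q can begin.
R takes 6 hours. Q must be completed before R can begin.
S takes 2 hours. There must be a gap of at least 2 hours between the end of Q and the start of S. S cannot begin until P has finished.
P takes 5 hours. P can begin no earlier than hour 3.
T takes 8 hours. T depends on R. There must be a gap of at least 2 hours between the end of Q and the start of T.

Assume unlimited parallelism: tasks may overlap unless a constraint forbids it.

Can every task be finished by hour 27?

P waits on its own release at hour 3, so it starts at hour 3 and finishes at 3 + 5 = hour 8.
Q cannot begin until P (finishes hour 8). It runs from hour 8 to 8 + 8 = hour 16.
For S: Q (finishes hour 16, plus 2-hour gap → hour 18); P (finishes hour 8). Taking the maximum gives a start of hour 18, and it finishes at 18 + 2 = hour 20.
R waits on Q (finishes hour 16), so it starts at hour 16 and finishes at 16 + 6 = hour 22.
T cannot start until R (finishes hour 22); Q (finishes hour 16, plus 2-hour gap → hour 18). The controlling bound is hour 22, so T finishes at 22 + 8 = hour 30.
The earliest everything can be done is hour 30, which is after the deadline of 27, so it is not possible.

No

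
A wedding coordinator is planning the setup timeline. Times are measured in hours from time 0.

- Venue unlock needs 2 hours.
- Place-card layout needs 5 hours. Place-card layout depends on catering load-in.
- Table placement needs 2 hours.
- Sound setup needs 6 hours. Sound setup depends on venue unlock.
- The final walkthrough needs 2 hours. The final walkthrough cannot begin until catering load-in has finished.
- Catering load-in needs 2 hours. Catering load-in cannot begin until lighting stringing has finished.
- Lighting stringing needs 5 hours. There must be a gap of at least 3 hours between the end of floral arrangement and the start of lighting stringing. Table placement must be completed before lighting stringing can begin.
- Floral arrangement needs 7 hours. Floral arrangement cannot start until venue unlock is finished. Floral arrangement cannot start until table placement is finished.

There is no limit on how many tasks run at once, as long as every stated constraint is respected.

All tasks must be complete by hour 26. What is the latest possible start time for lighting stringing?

14

Nothing follows place-card layout; the deadline of hour 26 is its only limit. It must start by 26 − 5 = hour 21.
Nothing follows the final walkthrough; the deadline of hour 26 is its only limit. It must start by 26 − 2 = hour 24.
Catering load-in feeds place-card layout (must start by hour 21); the final walkthrough (must start by hour 24). Taking the minimum, catering load-in must finish by hour 21 and start by 21 − 2 = hour 19.
Lighting stringing has to be done before catering load-in (must start by hour 19). That means finishing by hour 19, i.e. starting by 19 − 5 = hour 14.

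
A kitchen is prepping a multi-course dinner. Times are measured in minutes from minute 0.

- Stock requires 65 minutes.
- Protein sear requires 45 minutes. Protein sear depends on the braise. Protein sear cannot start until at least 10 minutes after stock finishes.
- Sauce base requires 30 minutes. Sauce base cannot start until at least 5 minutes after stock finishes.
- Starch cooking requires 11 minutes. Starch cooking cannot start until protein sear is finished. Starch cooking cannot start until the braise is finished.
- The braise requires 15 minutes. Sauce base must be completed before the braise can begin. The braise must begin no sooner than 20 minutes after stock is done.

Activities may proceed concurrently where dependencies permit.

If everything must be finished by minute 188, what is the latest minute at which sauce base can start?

87

Nothing follows starch cooking; the deadline of minute 188 is its only limit. It must start by 188 − 11 = minute 177.
Protein sear has to be done before starch cooking (must start by minute 177). That means finishing by minute 177, i.e. starting by 177 − 45 = minute 132.
For the braise: protein sear (must start by minute 132); starch cooking (must start by minute 177). The most restrictive is minute 132; with a 15-minute duration, the braise must start by minute 117.
Sauce base must finish before the braise (must start by minute 117). With a 30-minute duration, sauce base must start by 117 − 30 = minute 87.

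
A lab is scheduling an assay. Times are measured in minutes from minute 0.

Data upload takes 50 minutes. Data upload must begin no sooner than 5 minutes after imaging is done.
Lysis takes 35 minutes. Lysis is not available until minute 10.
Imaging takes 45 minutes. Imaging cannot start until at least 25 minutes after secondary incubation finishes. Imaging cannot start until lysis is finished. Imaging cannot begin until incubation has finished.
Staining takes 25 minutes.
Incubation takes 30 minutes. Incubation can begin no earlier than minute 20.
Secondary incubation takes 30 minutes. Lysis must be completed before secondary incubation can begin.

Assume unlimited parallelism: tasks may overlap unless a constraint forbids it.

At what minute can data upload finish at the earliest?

200

Incubation waits on its own release at minute 20, so it starts at minute 20 and finishes at 20 + 30 = minute 50.
Lysis waits on its own release at minute 10, so it starts at minute 10 and finishes at 10 + 35 = minute 45.
Secondary incubation cannot begin until lysis (finishes minute 45). It runs from minute 45 to 45 + 30 = minute 75.
Imaging has to wait for secondary incubation (finishes minute 75, plus 25-minute gap → minute 100); lysis (finishes minute 45); incubation (finishes minute 50). The latest of these is minute 100, so imaging runs minute 100 to 100 + 45 = minute 145.
Data upload waits on imaging (finishes minute 145, plus 5-minute gap → minute 150), so it starts at minute 150 and finishes at 150 + 50 = minute 200.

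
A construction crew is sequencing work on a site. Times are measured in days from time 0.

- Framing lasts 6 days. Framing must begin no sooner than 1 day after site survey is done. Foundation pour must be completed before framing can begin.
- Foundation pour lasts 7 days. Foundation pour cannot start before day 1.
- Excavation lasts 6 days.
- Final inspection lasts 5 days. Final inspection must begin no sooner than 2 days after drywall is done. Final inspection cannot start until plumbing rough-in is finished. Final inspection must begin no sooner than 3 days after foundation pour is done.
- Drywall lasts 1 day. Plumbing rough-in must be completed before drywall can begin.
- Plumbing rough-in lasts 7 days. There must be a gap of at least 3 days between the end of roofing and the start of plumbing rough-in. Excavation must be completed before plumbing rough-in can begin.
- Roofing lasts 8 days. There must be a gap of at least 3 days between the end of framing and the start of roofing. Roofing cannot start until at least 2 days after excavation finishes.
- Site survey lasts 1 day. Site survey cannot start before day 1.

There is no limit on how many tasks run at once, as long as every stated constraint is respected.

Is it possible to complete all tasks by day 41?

After its own release at day 1, foundation pour can start at day 1 and finishes at day 8.
Nothing blocks excavation, so it runs from day 0 to day 6.
Site survey waits on its own release at day 1, so it starts at day 1 and finishes at 1 + 1 = day 2.
Framing cannot start until site survey (finishes day 2, plus 1-day gap → day 3); foundation pour (finishes day 8). The controlling bound is day 8, so framing finishes at 8 + 6 = day 14.
Roofing needs all of framing (finishes day 14, plus 3-day gap → day 17); excavation (finishes day 6, plus 2-day gap → day 8). That puts its earliest start at day 17; it finishes at 17 + 8 = day 25.
For plumbing rough-in: roofing (finishes day 25, plus 3-day gap → day 28); excavation (finishes day 6). Taking the maximum gives a start of day 28, and it finishes at 28 + 7 = day 35.
Drywall waits on plumbing rough-in (finishes day 35), so it starts at day 35 and finishes at 35 + 1 = day 36.
For final inspection: drywall (finishes day 36, plus 2-day gap → day 38); plumbing rough-in (finishes day 35); foundation pour (finishes day 8, plus 3-day gap → day 11). Taking the maximum gives a start of day 38, and it finishes at 38 + 5 = day 43.
The earliest everything can be done is day 43, which is after the deadline of 41, so it is not possible.

No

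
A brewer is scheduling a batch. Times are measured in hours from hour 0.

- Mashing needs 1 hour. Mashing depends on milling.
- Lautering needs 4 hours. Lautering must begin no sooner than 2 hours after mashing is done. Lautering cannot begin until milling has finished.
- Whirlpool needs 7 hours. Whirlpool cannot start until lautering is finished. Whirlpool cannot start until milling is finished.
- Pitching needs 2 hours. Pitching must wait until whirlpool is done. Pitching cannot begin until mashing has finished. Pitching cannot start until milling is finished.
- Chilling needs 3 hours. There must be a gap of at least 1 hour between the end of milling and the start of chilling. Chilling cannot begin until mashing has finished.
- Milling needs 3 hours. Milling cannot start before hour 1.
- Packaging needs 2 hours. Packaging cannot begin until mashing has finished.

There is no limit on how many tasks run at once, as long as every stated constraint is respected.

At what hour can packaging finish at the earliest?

7

After its own release at hour 1, milling can start at hour 1 and finishes at hour 4.
Mashing waits on milling (finishes hour 4), so it starts at hour 4 and finishes at 4 + 1 = hour 5.
Packaging waits on mashing (finishes hour 5), so it starts at hour 5 and finishes at 5 + 2 = hour 7.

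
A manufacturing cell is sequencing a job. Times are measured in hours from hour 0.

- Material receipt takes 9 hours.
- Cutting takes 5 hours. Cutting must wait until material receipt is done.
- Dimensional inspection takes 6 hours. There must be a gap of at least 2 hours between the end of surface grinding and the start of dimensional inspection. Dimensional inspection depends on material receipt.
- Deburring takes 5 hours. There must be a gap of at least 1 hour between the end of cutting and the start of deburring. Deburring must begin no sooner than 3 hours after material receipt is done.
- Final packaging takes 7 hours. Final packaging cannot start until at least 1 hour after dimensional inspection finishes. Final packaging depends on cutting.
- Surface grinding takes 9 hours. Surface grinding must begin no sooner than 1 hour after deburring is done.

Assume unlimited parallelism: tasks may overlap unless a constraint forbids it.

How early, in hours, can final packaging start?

Nothing blocks material receipt, so it runs from hour 0 to hour 9.
Cutting waits on material receipt (finishes hour 9), so it starts at hour 9 and finishes at 9 + 5 = hour 14.
For deburring: cutting (finishes hour 14, plus 1-hour gap → hour 15); material receipt (finishes hour 9, plus 3-hour gap → hour 12). Taking the maximum gives a start of hour 15, and it finishes at 15 + 5 = hour 20.
Surface grinding waits on deburring (finishes hour 20, plus 1-hour gap → hour 21), so it starts at hour 21 and finishes at 21 + 9 = hour 30.
Dimensional inspection needs all of surface grinding (finishes hour 30, plus 2-hour gap → hour 32); material receipt (finishes hour 9). That puts its earliest start at hour 32; it finishes at 32 + 6 = hour 38.
Final packaging waits on dimensional inspection (finishes hour 38, plus 1-hour gap → hour 39); cutting (finishes hour 14). The latest of these is hour 39, which is the earliest final packaging can start.

39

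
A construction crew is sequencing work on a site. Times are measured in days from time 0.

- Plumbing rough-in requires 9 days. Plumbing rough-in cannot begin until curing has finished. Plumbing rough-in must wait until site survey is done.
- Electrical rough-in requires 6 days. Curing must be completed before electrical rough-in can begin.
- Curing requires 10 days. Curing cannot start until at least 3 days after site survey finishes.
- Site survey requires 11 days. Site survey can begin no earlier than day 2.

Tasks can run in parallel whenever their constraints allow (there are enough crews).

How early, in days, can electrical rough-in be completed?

32

Site survey waits on its own release at day 2, so it starts at day 2 and finishes at 2 + 11 = day 13.
Curing cannot begin until site survey (finishes day 13, plus 3-day gap → day 16). It runs from day 16 to 16 + 10 = day 26.
Electrical rough-in cannot begin until curing (finishes day 26). It runs from day 26 to 26 + 6 = day 32.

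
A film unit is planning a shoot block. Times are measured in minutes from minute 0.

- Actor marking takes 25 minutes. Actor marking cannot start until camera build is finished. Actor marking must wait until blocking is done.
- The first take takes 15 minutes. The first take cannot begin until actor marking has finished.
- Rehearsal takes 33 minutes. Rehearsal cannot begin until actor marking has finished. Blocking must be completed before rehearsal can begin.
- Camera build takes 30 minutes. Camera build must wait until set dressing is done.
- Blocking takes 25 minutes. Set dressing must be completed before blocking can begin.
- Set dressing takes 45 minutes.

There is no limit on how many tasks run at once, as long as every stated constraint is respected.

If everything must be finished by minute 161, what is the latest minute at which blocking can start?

Nothing follows rehearsal; the deadline of minute 161 is its only limit. It must start by 161 − 33 = minute 128.
The first take must finish by minute 161; it takes 15 minutes, so it must start by 161 − 15 = minute 146.
Actor marking must finish in time for rehearsal (must start by minute 128); the first take (must start by minute 146). The tightest is minute 128, so actor marking must start by 128 − 25 = minute 103.
For blocking: actor marking (must start by minute 103); rehearsal (must start by minute 128). The most restrictive is minute 103; with a 25-minute duration, blocking must start by minute 78.

78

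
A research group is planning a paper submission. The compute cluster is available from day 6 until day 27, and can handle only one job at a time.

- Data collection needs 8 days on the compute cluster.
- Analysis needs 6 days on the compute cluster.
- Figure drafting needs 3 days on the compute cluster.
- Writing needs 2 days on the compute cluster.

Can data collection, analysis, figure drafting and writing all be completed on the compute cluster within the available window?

Yes

The compute cluster window is 27 − 6 = 21 days.
Running back to back, the jobs need 8 + 6 + 3 + 2 = 19 days on the compute cluster.
Since 19 ≤ 21, they fit within the window.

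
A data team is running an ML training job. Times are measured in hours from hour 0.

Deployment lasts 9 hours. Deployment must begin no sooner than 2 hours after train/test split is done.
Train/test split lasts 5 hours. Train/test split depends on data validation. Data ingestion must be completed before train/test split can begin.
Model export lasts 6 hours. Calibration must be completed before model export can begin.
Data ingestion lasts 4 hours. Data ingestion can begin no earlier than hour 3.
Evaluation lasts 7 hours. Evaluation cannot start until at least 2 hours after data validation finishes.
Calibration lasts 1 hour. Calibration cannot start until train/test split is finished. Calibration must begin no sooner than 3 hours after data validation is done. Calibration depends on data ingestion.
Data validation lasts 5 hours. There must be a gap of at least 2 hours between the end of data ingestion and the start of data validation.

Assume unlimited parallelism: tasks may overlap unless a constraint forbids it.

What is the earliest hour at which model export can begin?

Data ingestion cannot begin until its own release at hour 3. It runs from hour 3 to 3 + 4 = hour 7.
Data validation waits on data ingestion (finishes hour 7, plus 2-hour gap → hour 9), so it starts at hour 9 and finishes at 9 + 5 = hour 14.
Train/test split needs all of data validation (finishes hour 14); data ingestion (finishes hour 7). That puts its earliest start at hour 14; it finishes at 14 + 5 = hour 19.
For calibration: train/test split (finishes hour 19); data validation (finishes hour 14, plus 3-hour gap → hour 17); data ingestion (finishes hour 7). Taking the maximum gives a start of hour 19, and it finishes at 19 + 1 = hour 20.
Model export waits on calibration (finishes hour 20), so the earliest it can start is hour 20.

20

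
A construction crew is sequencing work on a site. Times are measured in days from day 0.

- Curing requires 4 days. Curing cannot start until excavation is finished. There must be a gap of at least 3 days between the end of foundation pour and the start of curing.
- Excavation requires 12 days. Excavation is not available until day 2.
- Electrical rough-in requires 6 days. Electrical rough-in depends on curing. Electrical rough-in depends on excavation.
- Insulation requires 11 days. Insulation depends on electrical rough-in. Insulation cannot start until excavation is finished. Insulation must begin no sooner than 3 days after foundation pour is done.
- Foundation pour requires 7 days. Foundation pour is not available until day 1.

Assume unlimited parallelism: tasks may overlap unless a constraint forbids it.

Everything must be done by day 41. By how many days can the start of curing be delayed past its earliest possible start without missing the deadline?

6

Foundation pour cannot begin until its own release at day 1. It runs from day 1 to 1 + 7 = day 8.
Excavation waits on its own release at day 2, so it starts at day 2 and finishes at 2 + 12 = day 14.
Curing needs all of excavation (finishes day 14); foundation pour (finishes day 8, plus 3-day gap → day 11). That puts its earliest start at day 14; it finishes at 14 + 4 = day 18.

Working backward from the deadline:
Insulation has no dependents, so it just needs to finish by day 41. Starting by 41 − 11 = day 30 achieves that.
Electrical rough-in has to be done before insulation (must start by day 30). That means finishing by day 30, i.e. starting by 30 − 6 = day 24.
Curing feeds into electrical rough-in (must start by day 24); so curing must finish by day 24 and therefore start by day 20.
So curing can start as early as day 14 and as late as day 20, giving 20 − 14 = 6 days of slack.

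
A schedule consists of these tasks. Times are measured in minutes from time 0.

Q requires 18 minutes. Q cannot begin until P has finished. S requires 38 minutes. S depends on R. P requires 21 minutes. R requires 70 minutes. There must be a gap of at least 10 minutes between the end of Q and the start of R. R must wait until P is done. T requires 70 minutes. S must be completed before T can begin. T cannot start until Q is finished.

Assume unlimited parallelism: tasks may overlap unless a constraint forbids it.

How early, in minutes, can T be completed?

P can start immediately at minute 0; it finishes at minute 21.
Q waits on P (finishes minute 21), so it starts at minute 21 and finishes at 21 + 18 = minute 39.
For R: Q (finishes minute 39, plus 10-minute gap → minute 49); P (finishes minute 21). Taking the maximum gives a start of minute 49, and it finishes at 49 + 70 = minute 119.
S cannot begin until R (finishes minute 119). It runs from minute 119 to 119 + 38 = minute 157.
For T: S (finishes minute 157); Q (finishes minute 39). Taking the maximum gives a start of minute 157, and it finishes at 157 + 70 = minute 227.

227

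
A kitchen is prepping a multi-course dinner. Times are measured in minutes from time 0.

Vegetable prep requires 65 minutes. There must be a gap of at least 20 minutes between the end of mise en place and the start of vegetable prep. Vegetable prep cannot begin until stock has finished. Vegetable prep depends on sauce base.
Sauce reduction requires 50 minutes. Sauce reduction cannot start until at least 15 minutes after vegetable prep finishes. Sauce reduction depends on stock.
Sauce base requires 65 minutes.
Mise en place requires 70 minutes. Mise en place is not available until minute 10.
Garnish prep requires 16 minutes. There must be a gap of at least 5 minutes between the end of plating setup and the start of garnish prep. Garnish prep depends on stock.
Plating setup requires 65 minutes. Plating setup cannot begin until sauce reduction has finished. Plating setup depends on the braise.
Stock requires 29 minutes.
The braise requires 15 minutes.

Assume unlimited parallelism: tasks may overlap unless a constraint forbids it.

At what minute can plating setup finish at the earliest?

Nothing blocks the braise, so it runs from minute 0 to minute 15.
Sauce base has no prerequisites, so it starts at minute 0 and finishes at minute 65.
Stock can start immediately at minute 0; it finishes at minute 29.
After its own release at minute 10, mise en place can start at minute 10 and finishes at minute 80.
Vegetable prep needs all of mise en place (finishes minute 80, plus 20-minute gap → minute 100); stock (finishes minute 29); sauce base (finishes minute 65). That puts its earliest start at minute 100; it finishes at 100 + 65 = minute 165.
Sauce reduction cannot start until vegetable prep (finishes minute 165, plus 15-minute gap → minute 180); stock (finishes minute 29). The controlling bound is minute 180, so sauce reduction finishes at 180 + 50 = minute 230.
For plating setup: sauce reduction (finishes minute 230); the braise (finishes minute 15). Taking the maximum gives a start of minute 230, and it finishes at 230 + 65 = minute 295.

295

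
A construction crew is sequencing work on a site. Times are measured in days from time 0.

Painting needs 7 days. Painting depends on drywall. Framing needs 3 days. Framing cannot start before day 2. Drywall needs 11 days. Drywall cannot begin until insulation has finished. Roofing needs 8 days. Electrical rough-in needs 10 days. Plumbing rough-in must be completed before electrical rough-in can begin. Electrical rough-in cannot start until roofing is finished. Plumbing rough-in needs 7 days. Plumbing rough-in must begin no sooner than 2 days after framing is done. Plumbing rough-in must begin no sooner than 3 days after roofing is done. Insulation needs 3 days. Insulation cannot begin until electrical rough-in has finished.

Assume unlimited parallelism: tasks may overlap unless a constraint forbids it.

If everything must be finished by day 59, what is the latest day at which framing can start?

16

Nothing follows painting; the deadline of day 59 is its only limit. It must start by 59 − 7 = day 52.
Drywall must finish before painting (must start by day 52). With an 11-day duration, drywall must start by 52 − 11 = day 41.
Since drywall (must start by day 41) depends on it, insulation must finish by day 41. Backing off its 3-day duration gives a latest start of day 38.
Electrical rough-in must finish before insulation (must start by day 38). With a 10-day duration, electrical rough-in must start by 38 − 10 = day 28.
Since electrical rough-in (must start by day 28) depends on it, plumbing rough-in must finish by day 28. Backing off its 7-day duration gives a latest start of day 21.
Framing feeds into plumbing rough-in (must start by day 21, minus 2-day gap → day 19); so framing must finish by day 19 and therefore start by day 16.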